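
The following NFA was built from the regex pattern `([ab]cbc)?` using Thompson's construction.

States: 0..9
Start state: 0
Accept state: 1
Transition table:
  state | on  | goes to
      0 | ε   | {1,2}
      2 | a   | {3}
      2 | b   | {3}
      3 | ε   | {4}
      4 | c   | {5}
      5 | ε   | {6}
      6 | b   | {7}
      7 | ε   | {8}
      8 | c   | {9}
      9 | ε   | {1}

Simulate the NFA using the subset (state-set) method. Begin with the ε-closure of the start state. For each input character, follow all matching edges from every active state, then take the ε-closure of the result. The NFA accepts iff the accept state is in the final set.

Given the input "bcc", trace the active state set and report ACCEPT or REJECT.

S₀ = ε-closure({0}) = {0,1,2}
'b' @ 1: {3,4}
'c' @ 2: {5,6}
'c' @ 3: {}  — dead — no transitions
final: {}; accept 1 not in set

Answer: REJECT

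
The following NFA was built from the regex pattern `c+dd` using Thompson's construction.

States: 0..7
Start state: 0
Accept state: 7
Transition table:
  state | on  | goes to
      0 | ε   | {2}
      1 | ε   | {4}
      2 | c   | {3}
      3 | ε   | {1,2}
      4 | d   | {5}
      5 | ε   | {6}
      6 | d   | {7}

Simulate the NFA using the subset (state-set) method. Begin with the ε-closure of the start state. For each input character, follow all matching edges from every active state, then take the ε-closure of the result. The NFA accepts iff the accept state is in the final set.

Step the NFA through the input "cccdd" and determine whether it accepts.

S₀ = ε-closure({0}) = {0,2}
'c' @ 1: {1,2,3,4}
'c' @ 2: {1,2,3,4}
'c' @ 3: {1,2,3,4}
'd' @ 4: {5,6}
'd' @ 5: {7}  (accept∈set)
after full input: {7}  (accept=7 in)

Answer: ACCEPT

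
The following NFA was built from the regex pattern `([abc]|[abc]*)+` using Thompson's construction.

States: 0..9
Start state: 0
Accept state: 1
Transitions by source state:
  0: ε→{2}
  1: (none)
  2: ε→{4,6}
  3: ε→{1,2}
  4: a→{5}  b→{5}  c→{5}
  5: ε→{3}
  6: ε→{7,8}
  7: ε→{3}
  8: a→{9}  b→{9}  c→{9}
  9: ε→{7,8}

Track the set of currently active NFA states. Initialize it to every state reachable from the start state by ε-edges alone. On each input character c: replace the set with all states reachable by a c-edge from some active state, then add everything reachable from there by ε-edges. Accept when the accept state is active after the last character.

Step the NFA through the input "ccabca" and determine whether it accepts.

S₀ = ε-closure({0}) = {0,1,2,3,4,6,7,8}
'c' @ 1: {1,2,3,4,5,6,7,8,9}  ✓accept
'c' @ 2: {1,2,3,4,5,6,7,8,9}  ✓accept
'a' @ 3: {1,2,3,4,5,6,7,8,9}  ✓accept
'b' @ 4: {1,2,3,4,5,6,7,8,9}  ✓accept
'c' @ 5: {1,2,3,4,5,6,7,8,9}  ✓accept
'a' @ 6: {1,2,3,4,5,6,7,8,9}  ✓accept
end set {1,2,3,4,5,6,7,8,9} — state 1 in

Answer: ACCEPT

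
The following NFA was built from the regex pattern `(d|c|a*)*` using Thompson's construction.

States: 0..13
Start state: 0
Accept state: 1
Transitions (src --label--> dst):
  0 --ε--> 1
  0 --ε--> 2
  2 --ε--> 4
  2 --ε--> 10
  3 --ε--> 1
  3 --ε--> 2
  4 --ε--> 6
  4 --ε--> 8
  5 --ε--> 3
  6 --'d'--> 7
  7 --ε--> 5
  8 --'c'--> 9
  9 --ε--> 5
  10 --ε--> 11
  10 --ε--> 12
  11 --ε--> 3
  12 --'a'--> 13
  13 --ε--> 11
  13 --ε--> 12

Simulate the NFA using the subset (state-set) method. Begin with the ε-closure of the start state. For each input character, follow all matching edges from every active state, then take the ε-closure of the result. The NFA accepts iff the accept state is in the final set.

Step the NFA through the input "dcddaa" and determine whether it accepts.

initial (ε-close {0}): {0,1,2,3,4,6,8,10,11,12}
'd' @ 1: {1,2,3,4,5,6,7,8,10,11,12}  ✓accept
'c' @ 2: {1,2,3,4,5,6,8,9,10,11,12}  ✓accept
'd' @ 3: {1,2,3,4,5,6,7,8,10,11,12}  ✓accept
'd' @ 4: {1,2,3,4,5,6,7,8,10,11,12}  ✓accept
'a' @ 5: {1,2,3,4,6,8,10,11,12,13}  ✓accept
'a' @ 6: {1,2,3,4,6,8,10,11,12,13}  ✓accept
end set {1,2,3,4,6,8,10,11,12,13} — state 1 in

Answer: ACCEPT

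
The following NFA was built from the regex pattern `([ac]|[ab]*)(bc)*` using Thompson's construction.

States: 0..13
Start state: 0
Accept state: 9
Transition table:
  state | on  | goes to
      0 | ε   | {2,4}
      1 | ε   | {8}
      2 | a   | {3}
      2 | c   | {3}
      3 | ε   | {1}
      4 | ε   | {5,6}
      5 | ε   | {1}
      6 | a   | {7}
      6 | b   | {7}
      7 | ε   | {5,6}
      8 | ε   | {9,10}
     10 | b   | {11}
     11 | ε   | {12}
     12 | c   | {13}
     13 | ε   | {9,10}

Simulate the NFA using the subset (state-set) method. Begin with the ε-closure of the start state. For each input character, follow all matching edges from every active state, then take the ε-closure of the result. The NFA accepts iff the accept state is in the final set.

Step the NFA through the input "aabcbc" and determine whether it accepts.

start: ε-closure({0}) = {0,1,2,4,5,6,8,9,10}
'a' @ 1: {1,3,5,6,7,8,9,10}  ✓accept
'a' @ 2: {1,5,6,7,8,9,10}  ✓accept
'b' @ 3: {1,5,6,7,8,9,10,11,12}  ✓accept
'c' @ 4: {9,10,13}  ✓accept
'b' @ 5: {11,12}
'c' @ 6: {9,10,13}  ✓accept
end set {9,10,13} — state 9 in

Answer: ACCEPT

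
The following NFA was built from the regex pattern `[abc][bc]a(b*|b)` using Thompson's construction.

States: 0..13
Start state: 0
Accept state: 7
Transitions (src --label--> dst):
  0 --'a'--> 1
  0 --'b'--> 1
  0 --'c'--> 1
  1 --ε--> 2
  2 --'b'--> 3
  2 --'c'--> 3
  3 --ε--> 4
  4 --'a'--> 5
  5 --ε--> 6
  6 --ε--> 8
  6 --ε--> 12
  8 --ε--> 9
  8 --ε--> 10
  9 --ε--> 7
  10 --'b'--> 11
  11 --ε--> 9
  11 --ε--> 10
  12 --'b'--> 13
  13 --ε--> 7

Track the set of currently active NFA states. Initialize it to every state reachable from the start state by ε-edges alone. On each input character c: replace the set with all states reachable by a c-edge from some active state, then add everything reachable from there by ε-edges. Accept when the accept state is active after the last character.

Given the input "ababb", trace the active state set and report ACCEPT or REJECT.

S₀ = ε-closure({0}) = {0}
'a' @ 1: {1,2}
'b' @ 2: {3,4}
'a' @ 3: {5,6,7,8,9,10,12}  ✓accept
'b' @ 4: {7,9,10,11,13}  ✓accept
'b' @ 5: {7,9,10,11}  ✓accept
end set {7,9,10,11} — state 7 in

Answer: ACCEPT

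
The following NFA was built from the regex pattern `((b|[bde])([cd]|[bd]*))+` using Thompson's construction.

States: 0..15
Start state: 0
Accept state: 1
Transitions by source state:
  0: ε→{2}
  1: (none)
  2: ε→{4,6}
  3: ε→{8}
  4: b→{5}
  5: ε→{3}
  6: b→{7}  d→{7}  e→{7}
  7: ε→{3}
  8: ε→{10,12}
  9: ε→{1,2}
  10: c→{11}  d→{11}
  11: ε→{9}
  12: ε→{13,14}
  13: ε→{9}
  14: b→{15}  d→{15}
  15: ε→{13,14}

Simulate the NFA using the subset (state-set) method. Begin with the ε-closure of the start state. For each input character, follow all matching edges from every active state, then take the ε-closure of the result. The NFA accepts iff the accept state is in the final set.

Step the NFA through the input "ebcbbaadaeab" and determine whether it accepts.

Answer: REJECT

Steps:
initial (ε-close {0}): {0,2,4,6}
'e' @ 1: {1,2,3,4,6,7,8,9,10,12,13,14}  [accepting]
'b' @ 2: {1,2,3,4,5,6,7,8,9,10,12,13,14,15}  [accepting]
'c' @ 3: {1,2,4,6,9,11}  [accepting]
'b' @ 4: {1,2,3,4,5,6,7,8,9,10,12,13,14}  [accepting]
'b' @ 5: {1,2,3,4,5,6,7,8,9,10,12,13,14,15}  [accepting]
'a' @ 6: {}  — state set empty
rest 'adaeab' ignored (set empty)
end set {} — state 1 not in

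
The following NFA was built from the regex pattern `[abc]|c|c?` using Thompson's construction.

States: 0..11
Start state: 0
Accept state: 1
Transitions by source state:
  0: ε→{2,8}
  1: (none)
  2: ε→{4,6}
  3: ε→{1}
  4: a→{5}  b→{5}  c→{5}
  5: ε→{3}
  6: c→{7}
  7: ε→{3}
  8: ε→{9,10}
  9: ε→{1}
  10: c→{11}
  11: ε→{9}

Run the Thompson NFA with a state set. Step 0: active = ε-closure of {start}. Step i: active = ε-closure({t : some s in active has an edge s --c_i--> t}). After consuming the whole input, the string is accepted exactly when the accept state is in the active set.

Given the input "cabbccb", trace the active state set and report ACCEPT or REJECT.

S₀ = ε-closure({0}) = {0,1,2,4,6,8,9,10}
'c' @ 1: {1,3,5,7,9,11}  (accept∈set)
'a' @ 2: {}  — no active states
rest 'bbccb' ignored (set empty)
after full input: {}  (accept=1 not in)

Answer: REJECT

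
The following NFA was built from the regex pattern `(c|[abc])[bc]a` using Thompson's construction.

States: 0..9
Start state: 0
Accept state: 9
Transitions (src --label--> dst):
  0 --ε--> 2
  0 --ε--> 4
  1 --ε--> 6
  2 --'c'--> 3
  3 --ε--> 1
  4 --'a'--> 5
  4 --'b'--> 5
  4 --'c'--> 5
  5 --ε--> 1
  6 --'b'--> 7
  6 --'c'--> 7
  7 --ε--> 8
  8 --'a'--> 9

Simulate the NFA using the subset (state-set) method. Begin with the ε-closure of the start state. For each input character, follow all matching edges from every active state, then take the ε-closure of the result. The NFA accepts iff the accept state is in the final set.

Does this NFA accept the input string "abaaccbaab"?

Answer: REJECT

Trace:
S₀ = ε-closure({0}) = {0,2,4}
'a' @ 1: {1,5,6}
'b' @ 2: {7,8}
'a' @ 3: {9}  (accept∈set)
'a' @ 4: {}  — state set empty
rest 'ccbaab' ignored (set empty)
final: {}; accept 9 not in set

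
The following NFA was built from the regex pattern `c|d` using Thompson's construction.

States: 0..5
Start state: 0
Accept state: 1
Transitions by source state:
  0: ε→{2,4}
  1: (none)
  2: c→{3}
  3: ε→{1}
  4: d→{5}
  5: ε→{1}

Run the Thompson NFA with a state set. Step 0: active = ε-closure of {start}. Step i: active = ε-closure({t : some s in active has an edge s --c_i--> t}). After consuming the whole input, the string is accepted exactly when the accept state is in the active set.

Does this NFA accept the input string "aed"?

Answer: REJECT

Derivation:
S₀ = ε-closure({0}) = {0,2,4}
'a' @ 1: {}  — no active states
rest 'ed' ignored (set empty)
final: {}; accept 1 not in set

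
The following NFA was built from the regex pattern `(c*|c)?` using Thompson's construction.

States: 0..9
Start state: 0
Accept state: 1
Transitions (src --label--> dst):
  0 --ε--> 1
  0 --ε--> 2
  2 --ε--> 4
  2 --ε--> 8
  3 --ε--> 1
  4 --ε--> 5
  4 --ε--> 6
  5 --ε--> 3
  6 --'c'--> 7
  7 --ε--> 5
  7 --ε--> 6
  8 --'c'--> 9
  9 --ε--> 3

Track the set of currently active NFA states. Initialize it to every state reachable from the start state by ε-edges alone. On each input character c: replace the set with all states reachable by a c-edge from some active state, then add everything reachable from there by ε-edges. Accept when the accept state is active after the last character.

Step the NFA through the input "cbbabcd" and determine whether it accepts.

S₀ = ε-closure({0}) = {0,1,2,3,4,5,6,8}
'c' @ 1: {1,3,5,6,7,9}  ✓accept
'b' @ 2: {}  — dead — no transitions
rest 'babcd' ignored (set empty)
after full input: {}  (accept=1 not in)

Answer: REJECT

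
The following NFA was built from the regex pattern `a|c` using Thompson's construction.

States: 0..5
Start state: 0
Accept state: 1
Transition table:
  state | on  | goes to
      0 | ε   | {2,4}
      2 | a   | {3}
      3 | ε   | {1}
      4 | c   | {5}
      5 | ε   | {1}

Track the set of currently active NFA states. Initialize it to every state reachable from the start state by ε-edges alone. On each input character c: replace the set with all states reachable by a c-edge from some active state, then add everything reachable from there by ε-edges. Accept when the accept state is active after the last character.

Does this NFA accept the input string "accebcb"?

Answer: REJECT

Steps:
start: ε-closure({0}) = {0,2,4}
'a' @ 1: {1,3}  ✓accept
'c' @ 2: {}  — no active states
rest 'cebcb' ignored (set empty)
after full input: {}  (accept=1 not in)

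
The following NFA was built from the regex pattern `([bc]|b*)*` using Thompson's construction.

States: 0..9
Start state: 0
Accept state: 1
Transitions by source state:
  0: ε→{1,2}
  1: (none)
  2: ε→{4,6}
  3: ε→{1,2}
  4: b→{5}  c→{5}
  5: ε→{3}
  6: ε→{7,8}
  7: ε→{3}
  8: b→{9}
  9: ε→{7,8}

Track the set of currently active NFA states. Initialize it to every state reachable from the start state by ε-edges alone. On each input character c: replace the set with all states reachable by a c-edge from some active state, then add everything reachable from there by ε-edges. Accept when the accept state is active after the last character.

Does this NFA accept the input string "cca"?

S₀ = ε-closure({0}) = {0,1,2,3,4,6,7,8}
'c' @ 1: {1,2,3,4,5,6,7,8}  [accepting]
'c' @ 2: {1,2,3,4,5,6,7,8}  [accepting]
'a' @ 3: {}  — state set empty
end set {} — state 1 not in

Answer: REJECT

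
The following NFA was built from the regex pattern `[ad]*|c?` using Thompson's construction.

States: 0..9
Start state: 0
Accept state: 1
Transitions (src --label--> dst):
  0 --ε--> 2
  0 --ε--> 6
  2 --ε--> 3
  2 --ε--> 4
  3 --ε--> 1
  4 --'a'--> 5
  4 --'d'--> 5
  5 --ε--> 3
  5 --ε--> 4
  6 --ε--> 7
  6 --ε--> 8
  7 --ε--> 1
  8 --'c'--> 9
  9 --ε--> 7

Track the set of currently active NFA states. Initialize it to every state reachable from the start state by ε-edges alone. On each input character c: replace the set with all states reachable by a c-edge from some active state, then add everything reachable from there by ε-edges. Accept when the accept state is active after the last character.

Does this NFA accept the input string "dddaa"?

initial (ε-close {0}): {0,1,2,3,4,6,7,8}
'd' @ 1: {1,3,4,5}  [accepting]
'd' @ 2: {1,3,4,5}  [accepting]
'd' @ 3: {1,3,4,5}  [accepting]
'a' @ 4: {1,3,4,5}  [accepting]
'a' @ 5: {1,3,4,5}  [accepting]
after full input: {1,3,4,5}  (accept=1 in)

Answer: ACCEPT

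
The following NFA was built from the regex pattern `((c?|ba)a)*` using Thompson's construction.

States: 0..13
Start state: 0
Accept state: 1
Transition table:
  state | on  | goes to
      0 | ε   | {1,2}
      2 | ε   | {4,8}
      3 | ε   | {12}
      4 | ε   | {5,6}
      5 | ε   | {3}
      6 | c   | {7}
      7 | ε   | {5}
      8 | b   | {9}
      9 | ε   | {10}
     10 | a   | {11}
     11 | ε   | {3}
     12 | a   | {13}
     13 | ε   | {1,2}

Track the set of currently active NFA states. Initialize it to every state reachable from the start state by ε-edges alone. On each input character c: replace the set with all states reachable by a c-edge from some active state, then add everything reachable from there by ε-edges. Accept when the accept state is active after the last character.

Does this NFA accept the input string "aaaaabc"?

start: ε-closure({0}) = {0,1,2,3,4,5,6,8,12}
'a' @ 1: {1,2,3,4,5,6,8,12,13}  ✓accept
'a' @ 2: {1,2,3,4,5,6,8,12,13}  ✓accept
'a' @ 3: {1,2,3,4,5,6,8,12,13}  ✓accept
'a' @ 4: {1,2,3,4,5,6,8,12,13}  ✓accept
'a' @ 5: {1,2,3,4,5,6,8,12,13}  ✓accept
'b' @ 6: {9,10}
'c' @ 7: {}  — state set empty
after full input: {}  (accept=1 not in)

Answer: REJECT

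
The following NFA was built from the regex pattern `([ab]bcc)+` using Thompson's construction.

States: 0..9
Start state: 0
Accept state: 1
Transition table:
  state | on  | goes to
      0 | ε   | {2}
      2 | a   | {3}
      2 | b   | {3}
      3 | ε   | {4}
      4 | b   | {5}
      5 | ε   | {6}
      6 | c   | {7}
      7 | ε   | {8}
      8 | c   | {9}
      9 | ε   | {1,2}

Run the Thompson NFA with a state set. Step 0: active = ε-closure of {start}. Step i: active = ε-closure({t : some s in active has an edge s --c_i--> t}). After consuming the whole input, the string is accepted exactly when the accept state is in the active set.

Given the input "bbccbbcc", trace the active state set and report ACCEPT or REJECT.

Answer: ACCEPT

Derivation:
S₀ = ε-closure({0}) = {0,2}
'b' @ 1: {3,4}
'b' @ 2: {5,6}
'c' @ 3: {7,8}
'c' @ 4: {1,2,9}  [accepting]
'b' @ 5: {3,4}
'b' @ 6: {5,6}
'c' @ 7: {7,8}
'c' @ 8: {1,2,9}  [accepting]
after full input: {1,2,9}  (accept=1 in)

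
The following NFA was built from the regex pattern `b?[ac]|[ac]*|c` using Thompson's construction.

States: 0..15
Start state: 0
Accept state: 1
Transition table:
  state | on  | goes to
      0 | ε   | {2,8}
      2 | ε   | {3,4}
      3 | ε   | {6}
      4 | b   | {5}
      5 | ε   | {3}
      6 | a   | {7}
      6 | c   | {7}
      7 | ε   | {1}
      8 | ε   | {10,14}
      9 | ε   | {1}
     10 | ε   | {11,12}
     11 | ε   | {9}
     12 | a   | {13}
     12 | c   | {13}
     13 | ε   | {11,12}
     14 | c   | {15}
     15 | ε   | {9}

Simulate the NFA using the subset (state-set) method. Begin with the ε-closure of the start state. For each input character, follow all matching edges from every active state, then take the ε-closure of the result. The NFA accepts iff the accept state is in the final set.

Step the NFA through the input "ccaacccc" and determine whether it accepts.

S₀ = ε-closure({0}) = {0,1,2,3,4,6,8,9,10,11,12,14}
'c' @ 1: {1,7,9,11,12,13,15}  ✓accept
'c' @ 2: {1,9,11,12,13}  ✓accept
'a' @ 3: {1,9,11,12,13}  ✓accept
'a' @ 4: {1,9,11,12,13}  ✓accept
'c' @ 5: {1,9,11,12,13}  ✓accept
'c' @ 6: {1,9,11,12,13}  ✓accept
'c' @ 7: {1,9,11,12,13}  ✓accept
'c' @ 8: {1,9,11,12,13}  ✓accept
final: {1,9,11,12,13}; accept 1 in set

Answer: ACCEPT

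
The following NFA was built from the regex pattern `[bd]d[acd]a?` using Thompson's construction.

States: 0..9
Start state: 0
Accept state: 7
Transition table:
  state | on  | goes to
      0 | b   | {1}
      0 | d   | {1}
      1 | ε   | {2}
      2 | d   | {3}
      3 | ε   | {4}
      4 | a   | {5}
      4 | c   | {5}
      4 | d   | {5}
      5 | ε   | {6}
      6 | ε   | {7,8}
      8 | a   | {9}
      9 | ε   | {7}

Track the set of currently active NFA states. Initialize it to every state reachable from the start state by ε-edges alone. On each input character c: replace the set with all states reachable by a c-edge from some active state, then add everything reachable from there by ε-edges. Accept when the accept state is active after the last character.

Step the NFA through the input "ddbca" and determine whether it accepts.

Answer: REJECT

Derivation:
initial (ε-close {0}): {0}
'd' @ 1: {1,2}
'd' @ 2: {3,4}
'b' @ 3: {}  — dead — no transitions
rest 'ca' ignored (set empty)
final: {}; accept 7 not in set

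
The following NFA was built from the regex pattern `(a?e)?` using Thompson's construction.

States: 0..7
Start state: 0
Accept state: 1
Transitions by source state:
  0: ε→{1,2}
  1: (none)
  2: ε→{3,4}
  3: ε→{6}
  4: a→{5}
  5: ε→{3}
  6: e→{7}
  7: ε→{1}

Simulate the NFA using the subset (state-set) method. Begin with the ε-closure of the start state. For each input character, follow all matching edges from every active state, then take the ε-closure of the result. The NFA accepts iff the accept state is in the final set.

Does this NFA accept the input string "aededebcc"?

Answer: REJECT

Steps:
initial (ε-close {0}): {0,1,2,3,4,6}
'a' @ 1: {3,5,6}
'e' @ 2: {1,7}  (accept∈set)
'd' @ 3: {}  — no active states
rest 'edebcc' ignored (set empty)
after full input: {}  (accept=1 not in)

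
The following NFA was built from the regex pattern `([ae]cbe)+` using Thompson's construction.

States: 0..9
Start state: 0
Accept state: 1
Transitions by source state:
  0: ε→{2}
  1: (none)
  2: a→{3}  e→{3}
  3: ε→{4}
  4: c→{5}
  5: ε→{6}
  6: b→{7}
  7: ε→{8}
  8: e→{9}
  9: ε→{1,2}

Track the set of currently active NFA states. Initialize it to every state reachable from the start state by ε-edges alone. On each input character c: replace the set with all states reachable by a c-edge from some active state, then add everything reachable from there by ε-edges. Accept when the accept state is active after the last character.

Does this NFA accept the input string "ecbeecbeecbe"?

S₀ = ε-closure({0}) = {0,2}
'e' @ 1: {3,4}
'c' @ 2: {5,6}
'b' @ 3: {7,8}
'e' @ 4: {1,2,9}  [accepting]
'e' @ 5: {3,4}
'c' @ 6: {5,6}
'b' @ 7: {7,8}
'e' @ 8: {1,2,9}  [accepting]
'e' @ 9: {3,4}
'c' @ 10: {5,6}
'b' @ 11: {7,8}
'e' @ 12: {1,2,9}  [accepting]
after full input: {1,2,9}  (accept=1 in)

Answer: ACCEPT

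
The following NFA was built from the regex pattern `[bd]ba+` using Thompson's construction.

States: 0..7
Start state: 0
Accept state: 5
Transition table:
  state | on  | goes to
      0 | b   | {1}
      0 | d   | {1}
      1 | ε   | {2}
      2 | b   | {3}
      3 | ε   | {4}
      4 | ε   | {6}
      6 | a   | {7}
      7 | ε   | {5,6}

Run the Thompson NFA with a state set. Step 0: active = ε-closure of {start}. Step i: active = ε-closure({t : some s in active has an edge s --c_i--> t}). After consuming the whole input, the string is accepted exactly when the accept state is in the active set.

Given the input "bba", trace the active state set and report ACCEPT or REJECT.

initial (ε-close {0}): {0}
'b' @ 1: {1,2}
'b' @ 2: {3,4,6}
'a' @ 3: {5,6,7}  (accept∈set)
final: {5,6,7}; accept 5 in set

Answer: ACCEPT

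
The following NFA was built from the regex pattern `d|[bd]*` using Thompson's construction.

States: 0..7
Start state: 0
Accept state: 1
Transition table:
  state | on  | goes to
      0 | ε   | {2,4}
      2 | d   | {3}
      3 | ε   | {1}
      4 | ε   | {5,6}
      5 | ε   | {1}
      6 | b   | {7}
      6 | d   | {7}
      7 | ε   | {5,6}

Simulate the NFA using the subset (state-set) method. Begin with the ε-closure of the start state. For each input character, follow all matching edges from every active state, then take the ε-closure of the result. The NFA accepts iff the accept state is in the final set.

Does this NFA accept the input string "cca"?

S₀ = ε-closure({0}) = {0,1,2,4,5,6}
'c' @ 1: {}  — no active states
rest 'ca' ignored (set empty)
after full input: {}  (accept=1 not in)

Answer: REJECT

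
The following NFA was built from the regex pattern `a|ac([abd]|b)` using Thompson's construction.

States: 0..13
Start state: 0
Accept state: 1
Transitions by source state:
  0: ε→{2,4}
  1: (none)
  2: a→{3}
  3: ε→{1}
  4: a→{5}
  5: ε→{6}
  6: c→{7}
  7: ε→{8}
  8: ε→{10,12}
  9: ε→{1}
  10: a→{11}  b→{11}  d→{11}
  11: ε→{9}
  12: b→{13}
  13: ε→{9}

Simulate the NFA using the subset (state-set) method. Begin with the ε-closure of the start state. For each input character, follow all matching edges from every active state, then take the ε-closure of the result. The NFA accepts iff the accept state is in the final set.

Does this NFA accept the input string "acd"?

start: ε-closure({0}) = {0,2,4}
'a' @ 1: {1,3,5,6}  [accepting]
'c' @ 2: {7,8,10,12}
'd' @ 3: {1,9,11}  [accepting]
end set {1,9,11} — state 1 in

Answer: ACCEPT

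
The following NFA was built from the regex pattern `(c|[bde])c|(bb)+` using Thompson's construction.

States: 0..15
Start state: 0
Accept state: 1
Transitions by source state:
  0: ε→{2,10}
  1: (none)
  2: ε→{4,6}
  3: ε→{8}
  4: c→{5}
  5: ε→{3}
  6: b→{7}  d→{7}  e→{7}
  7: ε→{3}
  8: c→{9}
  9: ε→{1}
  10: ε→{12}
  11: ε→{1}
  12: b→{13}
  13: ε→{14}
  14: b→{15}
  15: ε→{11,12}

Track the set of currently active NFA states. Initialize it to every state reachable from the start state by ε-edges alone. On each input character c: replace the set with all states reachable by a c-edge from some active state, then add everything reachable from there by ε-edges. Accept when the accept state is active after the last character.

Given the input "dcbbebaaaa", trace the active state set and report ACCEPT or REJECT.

S₀ = ε-closure({0}) = {0,2,4,6,10,12}
'd' @ 1: {3,7,8}
'c' @ 2: {1,9}  ✓accept
'b' @ 3: {}  — no active states
rest 'bebaaaa' ignored (set empty)
final: {}; accept 1 not in set

Answer: REJECT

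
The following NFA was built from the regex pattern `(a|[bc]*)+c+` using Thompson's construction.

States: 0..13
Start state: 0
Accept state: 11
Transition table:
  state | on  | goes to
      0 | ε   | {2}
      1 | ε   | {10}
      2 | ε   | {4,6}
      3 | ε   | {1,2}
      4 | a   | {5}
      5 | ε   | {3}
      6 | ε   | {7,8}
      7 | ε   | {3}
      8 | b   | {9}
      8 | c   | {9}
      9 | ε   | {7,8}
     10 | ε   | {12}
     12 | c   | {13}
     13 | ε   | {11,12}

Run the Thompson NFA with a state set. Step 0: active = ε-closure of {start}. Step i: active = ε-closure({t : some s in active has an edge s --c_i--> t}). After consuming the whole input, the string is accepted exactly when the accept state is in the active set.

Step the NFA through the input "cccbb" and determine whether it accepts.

Answer: REJECT

Steps:
initial (ε-close {0}): {0,1,2,3,4,6,7,8,10,12}
'c' @ 1: {1,2,3,4,6,7,8,9,10,11,12,13}  (accept∈set)
'c' @ 2: {1,2,3,4,6,7,8,9,10,11,12,13}  (accept∈set)
'c' @ 3: {1,2,3,4,6,7,8,9,10,11,12,13}  (accept∈set)
'b' @ 4: {1,2,3,4,6,7,8,9,10,12}
'b' @ 5: {1,2,3,4,6,7,8,9,10,12}
final: {1,2,3,4,6,7,8,9,10,12}; accept 11 not in set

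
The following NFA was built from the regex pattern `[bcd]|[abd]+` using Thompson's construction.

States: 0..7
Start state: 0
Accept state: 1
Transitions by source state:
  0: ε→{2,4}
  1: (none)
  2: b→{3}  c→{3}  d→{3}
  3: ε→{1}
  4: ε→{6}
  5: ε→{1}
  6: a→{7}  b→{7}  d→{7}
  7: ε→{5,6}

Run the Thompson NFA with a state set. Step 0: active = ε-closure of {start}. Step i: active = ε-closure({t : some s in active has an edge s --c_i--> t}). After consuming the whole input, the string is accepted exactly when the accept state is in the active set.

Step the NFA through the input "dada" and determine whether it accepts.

initial (ε-close {0}): {0,2,4,6}
'd' @ 1: {1,3,5,6,7}  (accept∈set)
'a' @ 2: {1,5,6,7}  (accept∈set)
'd' @ 3: {1,5,6,7}  (accept∈set)
'a' @ 4: {1,5,6,7}  (accept∈set)
end set {1,5,6,7} — state 1 in

Answer: ACCEPT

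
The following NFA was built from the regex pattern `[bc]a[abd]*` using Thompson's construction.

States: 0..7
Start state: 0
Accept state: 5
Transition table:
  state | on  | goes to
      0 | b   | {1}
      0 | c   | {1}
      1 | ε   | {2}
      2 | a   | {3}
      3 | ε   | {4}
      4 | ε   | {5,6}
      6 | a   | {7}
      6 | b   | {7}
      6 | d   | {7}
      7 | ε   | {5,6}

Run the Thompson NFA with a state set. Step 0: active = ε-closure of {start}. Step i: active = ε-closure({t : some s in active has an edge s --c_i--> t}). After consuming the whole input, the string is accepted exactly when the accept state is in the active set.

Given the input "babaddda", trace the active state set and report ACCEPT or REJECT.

initial (ε-close {0}): {0}
'b' @ 1: {1,2}
'a' @ 2: {3,4,5,6}  (accept∈set)
'b' @ 3: {5,6,7}  (accept∈set)
'a' @ 4: {5,6,7}  (accept∈set)
'd' @ 5: {5,6,7}  (accept∈set)
'd' @ 6: {5,6,7}  (accept∈set)
'd' @ 7: {5,6,7}  (accept∈set)
'a' @ 8: {5,6,7}  (accept∈set)
end set {5,6,7} — state 5 in

Answer: ACCEPT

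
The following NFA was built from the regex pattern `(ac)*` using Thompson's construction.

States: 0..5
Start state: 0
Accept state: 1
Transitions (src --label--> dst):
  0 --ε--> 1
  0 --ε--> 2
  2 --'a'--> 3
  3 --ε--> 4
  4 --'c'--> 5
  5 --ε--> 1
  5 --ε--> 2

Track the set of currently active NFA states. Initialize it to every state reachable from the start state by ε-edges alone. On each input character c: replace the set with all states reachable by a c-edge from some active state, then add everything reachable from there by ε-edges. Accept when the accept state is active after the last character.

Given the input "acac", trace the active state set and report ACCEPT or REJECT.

initial (ε-close {0}): {0,1,2}
'a' @ 1: {3,4}
'c' @ 2: {1,2,5}  (accept∈set)
'a' @ 3: {3,4}
'c' @ 4: {1,2,5}  (accept∈set)
after full input: {1,2,5}  (accept=1 in)

Answer: ACCEPT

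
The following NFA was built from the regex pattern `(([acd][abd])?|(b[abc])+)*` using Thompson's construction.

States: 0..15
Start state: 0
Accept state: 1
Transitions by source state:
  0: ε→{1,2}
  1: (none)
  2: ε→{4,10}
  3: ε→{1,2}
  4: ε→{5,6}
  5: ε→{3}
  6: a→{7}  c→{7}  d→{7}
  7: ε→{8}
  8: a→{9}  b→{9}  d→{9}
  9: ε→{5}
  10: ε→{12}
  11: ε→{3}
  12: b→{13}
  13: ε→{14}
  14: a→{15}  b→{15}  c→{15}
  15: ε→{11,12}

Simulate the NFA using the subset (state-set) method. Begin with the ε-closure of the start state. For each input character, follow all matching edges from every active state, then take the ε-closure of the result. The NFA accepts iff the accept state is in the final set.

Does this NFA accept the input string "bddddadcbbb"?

Answer: REJECT

Derivation:
initial (ε-close {0}): {0,1,2,3,4,5,6,10,12}
'b' @ 1: {13,14}
'd' @ 2: {}  — no active states
rest 'dddadcbbb' ignored (set empty)
after full input: {}  (accept=1 not in)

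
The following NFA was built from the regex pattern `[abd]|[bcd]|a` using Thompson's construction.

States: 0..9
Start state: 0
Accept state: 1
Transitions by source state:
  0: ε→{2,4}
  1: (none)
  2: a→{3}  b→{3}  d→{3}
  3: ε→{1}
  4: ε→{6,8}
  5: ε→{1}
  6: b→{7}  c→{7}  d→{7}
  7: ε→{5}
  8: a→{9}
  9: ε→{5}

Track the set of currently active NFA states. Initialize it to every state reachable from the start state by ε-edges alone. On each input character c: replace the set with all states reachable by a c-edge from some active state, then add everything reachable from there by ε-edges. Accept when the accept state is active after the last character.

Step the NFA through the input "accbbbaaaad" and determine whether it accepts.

initial (ε-close {0}): {0,2,4,6,8}
'a' @ 1: {1,3,5,9}  [accepting]
'c' @ 2: {}  — no active states
rest 'cbbbaaaad' ignored (set empty)
after full input: {}  (accept=1 not in)

Answer: REJECT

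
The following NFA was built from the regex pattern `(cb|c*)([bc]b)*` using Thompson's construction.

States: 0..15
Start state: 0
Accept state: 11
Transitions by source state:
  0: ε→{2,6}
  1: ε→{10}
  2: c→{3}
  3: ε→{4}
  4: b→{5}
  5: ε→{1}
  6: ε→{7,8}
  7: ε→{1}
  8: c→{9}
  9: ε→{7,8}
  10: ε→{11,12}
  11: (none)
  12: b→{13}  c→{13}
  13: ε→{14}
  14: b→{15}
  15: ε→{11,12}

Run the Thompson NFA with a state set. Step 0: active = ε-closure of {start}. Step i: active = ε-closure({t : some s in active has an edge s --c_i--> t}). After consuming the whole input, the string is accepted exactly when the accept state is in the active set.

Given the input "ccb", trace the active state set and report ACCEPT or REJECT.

Answer: ACCEPT

Steps:
S₀ = ε-closure({0}) = {0,1,2,6,7,8,10,11,12}
'c' @ 1: {1,3,4,7,8,9,10,11,12,13,14}  (accept∈set)
'c' @ 2: {1,7,8,9,10,11,12,13,14}  (accept∈set)
'b' @ 3: {11,12,13,14,15}  (accept∈set)
final: {11,12,13,14,15}; accept 11 in set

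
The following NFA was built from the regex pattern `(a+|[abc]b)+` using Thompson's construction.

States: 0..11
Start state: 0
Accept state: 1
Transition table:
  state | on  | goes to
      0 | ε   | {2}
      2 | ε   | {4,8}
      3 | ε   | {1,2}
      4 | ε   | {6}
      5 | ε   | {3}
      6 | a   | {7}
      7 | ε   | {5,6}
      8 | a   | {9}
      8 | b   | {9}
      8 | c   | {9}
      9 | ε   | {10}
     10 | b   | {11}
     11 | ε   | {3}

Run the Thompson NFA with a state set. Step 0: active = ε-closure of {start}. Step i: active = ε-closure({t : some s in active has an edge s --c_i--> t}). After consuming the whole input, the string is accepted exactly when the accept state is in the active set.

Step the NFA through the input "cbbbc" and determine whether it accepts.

S₀ = ε-closure({0}) = {0,2,4,6,8}
'c' @ 1: {9,10}
'b' @ 2: {1,2,3,4,6,8,11}  (accept∈set)
'b' @ 3: {9,10}
'b' @ 4: {1,2,3,4,6,8,11}  (accept∈set)
'c' @ 5: {9,10}
end set {9,10} — state 1 not in

Answer: REJECT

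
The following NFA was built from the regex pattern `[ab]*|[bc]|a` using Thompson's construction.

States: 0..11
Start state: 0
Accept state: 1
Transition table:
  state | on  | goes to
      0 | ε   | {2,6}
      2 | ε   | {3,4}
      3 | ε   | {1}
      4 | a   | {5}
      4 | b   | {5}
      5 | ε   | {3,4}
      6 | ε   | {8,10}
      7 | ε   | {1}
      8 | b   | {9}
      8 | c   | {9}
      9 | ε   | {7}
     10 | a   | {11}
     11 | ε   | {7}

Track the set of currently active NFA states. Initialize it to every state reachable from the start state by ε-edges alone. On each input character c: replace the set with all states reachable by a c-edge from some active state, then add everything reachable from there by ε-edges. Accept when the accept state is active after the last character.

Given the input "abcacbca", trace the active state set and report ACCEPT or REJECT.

Answer: REJECT

Derivation:
start: ε-closure({0}) = {0,1,2,3,4,6,8,10}
'a' @ 1: {1,3,4,5,7,11}  [accepting]
'b' @ 2: {1,3,4,5}  [accepting]
'c' @ 3: {}  — dead — no transitions
rest 'acbca' ignored (set empty)
end set {} — state 1 not in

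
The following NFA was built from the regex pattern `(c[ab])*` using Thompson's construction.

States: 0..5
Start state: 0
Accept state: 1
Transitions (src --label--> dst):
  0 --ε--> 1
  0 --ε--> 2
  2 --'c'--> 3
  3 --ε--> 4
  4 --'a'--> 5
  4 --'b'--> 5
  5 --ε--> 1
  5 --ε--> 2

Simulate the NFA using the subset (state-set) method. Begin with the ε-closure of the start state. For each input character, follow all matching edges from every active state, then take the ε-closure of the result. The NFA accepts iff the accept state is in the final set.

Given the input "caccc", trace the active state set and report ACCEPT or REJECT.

Answer: REJECT

Derivation:
start: ε-closure({0}) = {0,1,2}
'c' @ 1: {3,4}
'a' @ 2: {1,2,5}  ✓accept
'c' @ 3: {3,4}
'c' @ 4: {}  — dead — no transitions
rest 'c' ignored (set empty)
final: {}; accept 1 not in set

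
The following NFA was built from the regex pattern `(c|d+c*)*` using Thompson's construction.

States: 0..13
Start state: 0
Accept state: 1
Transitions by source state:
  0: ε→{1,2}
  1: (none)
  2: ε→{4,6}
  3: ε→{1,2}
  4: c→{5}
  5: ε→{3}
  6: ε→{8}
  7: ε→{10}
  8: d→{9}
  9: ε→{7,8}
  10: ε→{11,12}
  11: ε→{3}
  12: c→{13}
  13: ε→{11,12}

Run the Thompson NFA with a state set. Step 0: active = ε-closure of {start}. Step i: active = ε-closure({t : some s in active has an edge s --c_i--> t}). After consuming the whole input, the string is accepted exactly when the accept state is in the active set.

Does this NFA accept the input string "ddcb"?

initial (ε-close {0}): {0,1,2,4,6,8}
'd' @ 1: {1,2,3,4,6,7,8,9,10,11,12}  [accepting]
'd' @ 2: {1,2,3,4,6,7,8,9,10,11,12}  [accepting]
'c' @ 3: {1,2,3,4,5,6,8,11,12,13}  [accepting]
'b' @ 4: {}  — no active states
after full input: {}  (accept=1 not in)

Answer: REJECT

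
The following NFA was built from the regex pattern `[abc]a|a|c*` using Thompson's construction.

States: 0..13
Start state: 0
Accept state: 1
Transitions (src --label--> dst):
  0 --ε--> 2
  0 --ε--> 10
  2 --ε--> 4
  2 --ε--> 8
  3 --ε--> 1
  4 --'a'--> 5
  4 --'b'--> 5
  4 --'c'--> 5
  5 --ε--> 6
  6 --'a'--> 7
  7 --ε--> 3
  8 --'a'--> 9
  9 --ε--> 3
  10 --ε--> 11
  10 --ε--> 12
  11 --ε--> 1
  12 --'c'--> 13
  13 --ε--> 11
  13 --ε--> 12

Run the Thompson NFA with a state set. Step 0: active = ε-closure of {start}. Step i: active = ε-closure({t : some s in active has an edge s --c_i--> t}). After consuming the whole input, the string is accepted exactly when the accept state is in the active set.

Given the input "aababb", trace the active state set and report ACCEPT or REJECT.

Answer: REJECT

Steps:
initial (ε-close {0}): {0,1,2,4,8,10,11,12}
'a' @ 1: {1,3,5,6,9}  (accept∈set)
'a' @ 2: {1,3,7}  (accept∈set)
'b' @ 3: {}  — dead — no transitions
rest 'abb' ignored (set empty)
end set {} — state 1 not in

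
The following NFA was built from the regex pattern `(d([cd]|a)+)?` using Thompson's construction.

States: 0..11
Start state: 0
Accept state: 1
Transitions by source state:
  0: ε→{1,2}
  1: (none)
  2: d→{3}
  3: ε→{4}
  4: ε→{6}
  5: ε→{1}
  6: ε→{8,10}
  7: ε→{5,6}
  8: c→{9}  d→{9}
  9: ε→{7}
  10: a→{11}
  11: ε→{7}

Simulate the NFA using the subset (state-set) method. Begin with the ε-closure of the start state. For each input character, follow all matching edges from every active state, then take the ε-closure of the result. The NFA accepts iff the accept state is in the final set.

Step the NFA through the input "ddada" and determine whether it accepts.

initial (ε-close {0}): {0,1,2}
'd' @ 1: {3,4,6,8,10}
'd' @ 2: {1,5,6,7,8,9,10}  (accept∈set)
'a' @ 3: {1,5,6,7,8,10,11}  (accept∈set)
'd' @ 4: {1,5,6,7,8,9,10}  (accept∈set)
'a' @ 5: {1,5,6,7,8,10,11}  (accept∈set)
final: {1,5,6,7,8,10,11}; accept 1 in set

Answer: ACCEPT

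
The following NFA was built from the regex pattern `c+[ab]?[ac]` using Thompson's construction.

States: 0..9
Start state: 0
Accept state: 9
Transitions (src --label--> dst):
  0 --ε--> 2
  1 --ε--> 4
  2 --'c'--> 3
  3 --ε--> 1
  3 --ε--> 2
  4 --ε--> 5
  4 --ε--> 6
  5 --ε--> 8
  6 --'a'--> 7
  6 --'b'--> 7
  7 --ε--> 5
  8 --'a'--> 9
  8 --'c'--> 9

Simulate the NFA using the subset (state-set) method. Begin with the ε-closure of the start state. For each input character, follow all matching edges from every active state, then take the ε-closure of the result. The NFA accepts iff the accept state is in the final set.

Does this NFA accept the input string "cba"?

S₀ = ε-closure({0}) = {0,2}
'c' @ 1: {1,2,3,4,5,6,8}
'b' @ 2: {5,7,8}
'a' @ 3: {9}  [accepting]
after full input: {9}  (accept=9 in)

Answer: ACCEPT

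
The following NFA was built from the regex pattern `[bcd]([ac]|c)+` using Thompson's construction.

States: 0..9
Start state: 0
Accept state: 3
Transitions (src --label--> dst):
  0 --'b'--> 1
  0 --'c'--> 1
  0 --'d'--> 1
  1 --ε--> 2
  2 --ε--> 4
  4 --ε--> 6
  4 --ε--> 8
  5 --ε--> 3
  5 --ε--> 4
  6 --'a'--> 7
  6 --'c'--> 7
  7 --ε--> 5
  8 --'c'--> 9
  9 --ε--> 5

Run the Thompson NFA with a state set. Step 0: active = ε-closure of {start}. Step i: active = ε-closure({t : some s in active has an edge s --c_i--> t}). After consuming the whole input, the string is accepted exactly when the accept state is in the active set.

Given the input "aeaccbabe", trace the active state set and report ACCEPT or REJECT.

Answer: REJECT

Trace:
S₀ = ε-closure({0}) = {0}
'a' @ 1: {}  — state set empty
rest 'eaccbabe' ignored (set empty)
final: {}; accept 3 not in set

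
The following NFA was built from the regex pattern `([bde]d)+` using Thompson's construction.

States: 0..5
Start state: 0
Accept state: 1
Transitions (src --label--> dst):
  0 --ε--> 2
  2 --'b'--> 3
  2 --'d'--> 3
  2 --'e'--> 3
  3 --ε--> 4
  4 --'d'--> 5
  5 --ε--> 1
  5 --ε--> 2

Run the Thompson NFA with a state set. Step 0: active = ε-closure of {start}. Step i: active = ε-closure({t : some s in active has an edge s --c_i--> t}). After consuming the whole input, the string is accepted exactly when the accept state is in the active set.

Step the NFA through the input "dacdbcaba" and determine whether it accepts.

Answer: REJECT

Derivation:
initial (ε-close {0}): {0,2}
'd' @ 1: {3,4}
'a' @ 2: {}  — state set empty
rest 'cdbcaba' ignored (set empty)
end set {} — state 1 not in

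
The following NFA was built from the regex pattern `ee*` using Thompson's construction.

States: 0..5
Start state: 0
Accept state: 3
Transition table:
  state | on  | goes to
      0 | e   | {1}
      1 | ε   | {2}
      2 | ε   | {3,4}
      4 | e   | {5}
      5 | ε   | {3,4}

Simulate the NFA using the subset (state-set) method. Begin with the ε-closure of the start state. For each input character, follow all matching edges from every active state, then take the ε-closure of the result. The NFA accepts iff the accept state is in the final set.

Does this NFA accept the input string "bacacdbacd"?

start: ε-closure({0}) = {0}
'b' @ 1: {}  — dead — no transitions
rest 'acacdbacd' ignored (set empty)
after full input: {}  (accept=3 not in)

Answer: REJECT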